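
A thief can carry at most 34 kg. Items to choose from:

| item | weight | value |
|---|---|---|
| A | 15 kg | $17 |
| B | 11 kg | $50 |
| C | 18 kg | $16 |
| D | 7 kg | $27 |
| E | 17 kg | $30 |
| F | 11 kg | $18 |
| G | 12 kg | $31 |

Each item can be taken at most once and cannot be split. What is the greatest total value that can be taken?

$108

Check high-value combinations within 34 kg:
- B+D+G: weight 11+7+12=30, value 50+27+31=108
- B+F+G: weight 11+11+12=34, value 50+18+31=99
- B+D+F: weight 11+7+11=29, value 50+27+18=95
- A+B+D: weight 15+11+7=33, value 17+50+27=94
Best: $108.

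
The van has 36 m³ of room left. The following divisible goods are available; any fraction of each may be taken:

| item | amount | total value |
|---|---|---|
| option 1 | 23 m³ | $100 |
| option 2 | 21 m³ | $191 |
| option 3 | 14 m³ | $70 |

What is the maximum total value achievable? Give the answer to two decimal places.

Take in order of value per unit:
- option 2 (191/21 per unit): all 21 → value 191, running total 191.00
- option 3 (70/14 per unit): all 14 → value 70, running total 261.00
- option 1 (100/23 per unit): 1 of 23 → value 1×100/23 = 4.3478, running total 265.35
Total 265.35.

265.35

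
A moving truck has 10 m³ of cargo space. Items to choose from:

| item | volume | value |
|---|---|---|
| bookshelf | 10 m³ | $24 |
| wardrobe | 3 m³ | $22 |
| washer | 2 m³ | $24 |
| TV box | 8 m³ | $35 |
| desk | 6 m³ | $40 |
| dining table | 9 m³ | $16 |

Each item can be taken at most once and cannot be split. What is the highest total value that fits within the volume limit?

Check high-value combinations within 10 m³:
- washer+desk: volume 2+6=8, value 24+40=64
- wardrobe+desk: volume 3+6=9, value 22+40=62
- washer+TV box: volume 2+8=10, value 24+35=59
Best: $64.

$64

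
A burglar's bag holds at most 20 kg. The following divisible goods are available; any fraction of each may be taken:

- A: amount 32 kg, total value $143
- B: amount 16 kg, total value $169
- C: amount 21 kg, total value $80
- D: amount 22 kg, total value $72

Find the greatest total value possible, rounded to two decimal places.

Take in order of value per unit:
- B (169/16 per unit): all 16 → value 169, running total 169.00
- A (143/32 per unit): 4 of 32 → value 4×143/32 = 17.8750, running total 186.88
Total 186.88.

186.88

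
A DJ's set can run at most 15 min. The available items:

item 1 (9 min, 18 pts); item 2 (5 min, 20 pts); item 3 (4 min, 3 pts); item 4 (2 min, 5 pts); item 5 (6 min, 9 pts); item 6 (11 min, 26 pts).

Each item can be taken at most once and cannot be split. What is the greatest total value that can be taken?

38 pts

Check high-value combinations within 15 min:
- item 1+item 2: duration 9+5=14, value 18+20=38
- item 2+item 4+item 5: duration 5+2+6=13, value 20+5+9=34
- item 2+item 3+item 5: duration 5+4+6=15, value 20+3+9=32
Best: 38 pts.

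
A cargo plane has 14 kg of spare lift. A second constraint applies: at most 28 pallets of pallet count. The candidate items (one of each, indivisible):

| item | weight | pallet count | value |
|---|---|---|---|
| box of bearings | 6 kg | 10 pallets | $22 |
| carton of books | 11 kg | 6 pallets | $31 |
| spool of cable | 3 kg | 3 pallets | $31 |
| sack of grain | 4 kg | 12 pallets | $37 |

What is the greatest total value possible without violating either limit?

$90

Feasible sets respecting both limits:
- box of bearings+spool of cable+sack of grain: weight 13, pallet count 25, value 90
- spool of cable+sack of grain: weight 7, pallet count 15, value 68
- carton of books+spool of cable: weight 14, pallet count 9, value 62
Best: $90.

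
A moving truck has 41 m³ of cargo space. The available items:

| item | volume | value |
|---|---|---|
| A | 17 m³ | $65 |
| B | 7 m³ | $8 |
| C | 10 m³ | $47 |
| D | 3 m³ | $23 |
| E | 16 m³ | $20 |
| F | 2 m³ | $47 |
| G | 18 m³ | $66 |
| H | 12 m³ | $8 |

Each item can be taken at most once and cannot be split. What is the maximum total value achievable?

$201

This is a 0/1 knapsack; check combinations near the capacity.
- A+D+F+G: volume 17+3+2+18=40, value 65+23+47+66=201
- B+C+D+F+G: volume 7+10+3+2+18=40, value 8+47+23+47+66=191
- A+B+C+D+F: volume 17+7+10+3+2=39, value 65+8+47+23+47=190
Best: $201.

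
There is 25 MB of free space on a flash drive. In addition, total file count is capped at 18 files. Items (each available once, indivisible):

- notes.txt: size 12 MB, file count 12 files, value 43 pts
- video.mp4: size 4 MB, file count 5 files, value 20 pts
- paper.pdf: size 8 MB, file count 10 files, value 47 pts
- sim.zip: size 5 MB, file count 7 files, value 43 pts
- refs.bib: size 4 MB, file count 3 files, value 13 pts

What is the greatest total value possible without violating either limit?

90 pts

Feasible sets respecting both limits:
- paper.pdf+sim.zip: size 13, file count 17, value 90
- video.mp4+paper.pdf+refs.bib: size 16, file count 18, value 80
- video.mp4+sim.zip+refs.bib: size 13, file count 15, value 76
- video.mp4+paper.pdf: size 12, file count 15, value 67
Best: 90 pts.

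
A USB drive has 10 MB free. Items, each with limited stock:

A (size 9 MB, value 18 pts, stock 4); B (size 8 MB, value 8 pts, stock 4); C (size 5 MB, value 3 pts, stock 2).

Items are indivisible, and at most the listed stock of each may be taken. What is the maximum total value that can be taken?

18 pts

Top feasible selections:
- 1×A: size 9, value 18
- 1×B: size 8, value 8
- 2×C: size 10, value 6
- 1×C: size 5, value 3
Best: 18 pts.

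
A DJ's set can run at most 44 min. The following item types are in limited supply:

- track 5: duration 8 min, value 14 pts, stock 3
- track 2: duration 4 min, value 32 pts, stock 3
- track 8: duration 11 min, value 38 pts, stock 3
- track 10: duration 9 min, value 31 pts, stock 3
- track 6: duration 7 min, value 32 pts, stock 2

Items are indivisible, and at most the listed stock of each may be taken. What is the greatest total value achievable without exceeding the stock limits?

222 pts

Top feasible selections:
- 3×track 2 + 2×track 10 + 2×track 6: duration 44, value 222
- 1×track 5 + 3×track 2 + 1×track 10 + 2×track 6: duration 43, value 205
- 3×track 2 + 2×track 8 + 1×track 6: duration 41, value 204
Best: 222 pts.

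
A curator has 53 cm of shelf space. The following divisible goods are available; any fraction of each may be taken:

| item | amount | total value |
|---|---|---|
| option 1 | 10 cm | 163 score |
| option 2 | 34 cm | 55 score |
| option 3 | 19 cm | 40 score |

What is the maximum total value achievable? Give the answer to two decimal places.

241.82

Take in order of value per unit:
- option 1 (163/10 per unit): all 10 → value 163, running total 163.00
- option 3 (40/19 per unit): all 19 → value 40, running total 203.00
- option 2 (55/34 per unit): 24 of 34 → value 24×55/34 = 38.8235, running total 241.82
Total 241.82.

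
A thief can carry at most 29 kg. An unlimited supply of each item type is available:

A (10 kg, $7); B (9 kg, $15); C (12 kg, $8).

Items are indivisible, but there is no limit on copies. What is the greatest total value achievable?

$45

Best value-per-unit is B at 15/9, and filling with it alone uses weight 3×9=27. No mix of the others beats 3×15 = 45.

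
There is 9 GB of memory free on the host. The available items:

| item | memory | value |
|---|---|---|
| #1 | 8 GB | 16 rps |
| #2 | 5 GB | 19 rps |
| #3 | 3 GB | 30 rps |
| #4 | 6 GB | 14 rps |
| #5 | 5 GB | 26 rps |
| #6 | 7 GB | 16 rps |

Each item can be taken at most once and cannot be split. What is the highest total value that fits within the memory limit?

Check high-value combinations within 9 GB:
- #3+#5: memory 3+5=8, value 30+26=56
- #2+#3: memory 5+3=8, value 19+30=49
- #3+#4: memory 3+6=9, value 30+14=44
Best: 56 rps.

56 rps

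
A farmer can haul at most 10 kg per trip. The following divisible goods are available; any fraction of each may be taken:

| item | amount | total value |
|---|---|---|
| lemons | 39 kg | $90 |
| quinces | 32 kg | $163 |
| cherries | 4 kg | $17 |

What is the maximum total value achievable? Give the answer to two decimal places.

Take in order of value per unit:
- quinces (163/32 per unit): 10 of 32 → value 10×163/32 = 50.9375, running total 50.94
Total 50.94.

50.94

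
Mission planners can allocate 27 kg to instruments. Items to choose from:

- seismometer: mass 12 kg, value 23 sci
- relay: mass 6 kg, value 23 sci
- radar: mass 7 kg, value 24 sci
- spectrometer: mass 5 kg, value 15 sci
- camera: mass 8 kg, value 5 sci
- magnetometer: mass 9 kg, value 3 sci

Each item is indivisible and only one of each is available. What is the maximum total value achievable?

70 sci

Check high-value combinations within 27 kg:
- seismometer+relay+radar: mass 12+6+7=25, value 23+23+24=70
- relay+radar+spectrometer+camera: mass 6+7+5+8=26, value 23+24+15+5=67
- relay+radar+spectrometer+magnetometer: mass 6+7+5+9=27, value 23+24+15+3=65
- relay+radar+spectrometer: mass 6+7+5=18, value 23+24+15=62
- seismometer+radar+spectrometer: mass 12+7+5=24, value 23+24+15=62
Best: 70 sci.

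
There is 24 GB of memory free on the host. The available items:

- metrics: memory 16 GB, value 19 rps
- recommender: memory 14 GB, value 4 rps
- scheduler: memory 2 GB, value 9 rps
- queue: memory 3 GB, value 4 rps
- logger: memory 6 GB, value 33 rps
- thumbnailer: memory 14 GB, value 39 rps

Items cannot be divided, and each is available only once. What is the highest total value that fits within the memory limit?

81 rps

This is a 0/1 knapsack; check combinations near the capacity.
- scheduler+logger+thumbnailer: memory 2+6+14=22, value 9+33+39=81
- queue+logger+thumbnailer: memory 3+6+14=23, value 4+33+39=76
- logger+thumbnailer: memory 6+14=20, value 33+39=72
- metrics+scheduler+logger: memory 16+2+6=24, value 19+9+33=61
- scheduler+queue+thumbnailer: memory 2+3+14=19, value 9+4+39=52
Best: 81 rps.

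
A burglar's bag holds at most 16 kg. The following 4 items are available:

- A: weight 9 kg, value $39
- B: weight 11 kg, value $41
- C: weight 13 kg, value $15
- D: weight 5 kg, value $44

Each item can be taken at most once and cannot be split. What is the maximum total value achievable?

$85

This is a 0/1 knapsack; check combinations near the capacity.
- B+D: weight 11+5=16, value 41+44=85
- A+D: weight 9+5=14, value 39+44=83
- D: weight 5, value 44
Best: $85.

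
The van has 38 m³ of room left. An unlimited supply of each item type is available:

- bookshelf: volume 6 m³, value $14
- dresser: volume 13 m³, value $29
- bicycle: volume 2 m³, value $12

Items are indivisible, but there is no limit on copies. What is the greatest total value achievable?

Best value-per-unit is bicycle at 12/2, and filling with it alone uses volume 19×2=38. No mix of the others beats 19×12 = 228.

$228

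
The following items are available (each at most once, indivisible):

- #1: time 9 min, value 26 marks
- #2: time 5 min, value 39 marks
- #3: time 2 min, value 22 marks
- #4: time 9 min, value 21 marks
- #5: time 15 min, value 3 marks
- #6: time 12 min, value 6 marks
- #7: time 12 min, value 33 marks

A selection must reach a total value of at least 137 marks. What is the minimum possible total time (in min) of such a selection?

37

Subsets with value ≥ 137, sorted by total time:
- #1+#2+#3+#4+#7: time 37, value 141
- #1+#2+#3+#4+#6+#7: time 49, value 147
- #1+#2+#3+#4+#5+#7: time 52, value 144
Minimum time: 37 min.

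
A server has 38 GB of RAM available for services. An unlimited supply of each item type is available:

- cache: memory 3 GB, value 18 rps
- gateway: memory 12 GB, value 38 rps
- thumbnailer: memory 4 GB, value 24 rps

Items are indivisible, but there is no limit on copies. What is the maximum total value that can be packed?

228 rps

Best value-per-unit is cache at 18/3; filling with it alone gives 12×18 = 216.
Optimal mix: 10×cache + 2×thumbnailer → memory 38, value 228.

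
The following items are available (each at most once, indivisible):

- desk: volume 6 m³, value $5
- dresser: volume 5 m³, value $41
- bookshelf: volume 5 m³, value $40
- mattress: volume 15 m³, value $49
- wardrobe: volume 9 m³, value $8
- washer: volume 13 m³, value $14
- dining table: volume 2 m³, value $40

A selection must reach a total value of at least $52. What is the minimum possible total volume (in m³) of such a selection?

7

Subsets with value ≥ 52, sorted by total volume:
- dresser+dining table: volume 7, value 81
- bookshelf+dining table: volume 7, value 80
- dresser+bookshelf: volume 10, value 81
Minimum volume: 7 m³.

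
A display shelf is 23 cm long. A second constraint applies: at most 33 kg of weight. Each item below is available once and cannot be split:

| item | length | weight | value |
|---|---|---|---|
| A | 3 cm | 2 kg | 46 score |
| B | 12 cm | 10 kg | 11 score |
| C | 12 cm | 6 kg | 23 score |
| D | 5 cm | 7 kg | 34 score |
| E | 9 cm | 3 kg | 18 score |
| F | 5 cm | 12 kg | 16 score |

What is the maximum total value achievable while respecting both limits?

Feasible sets respecting both limits:
- A+D+E+F: length 22, weight 24, value 114
- A+C+D: length 20, weight 15, value 103
- A+D+E: length 17, weight 12, value 98
- A+D+F: length 13, weight 21, value 96
Best: 114 score.

114 score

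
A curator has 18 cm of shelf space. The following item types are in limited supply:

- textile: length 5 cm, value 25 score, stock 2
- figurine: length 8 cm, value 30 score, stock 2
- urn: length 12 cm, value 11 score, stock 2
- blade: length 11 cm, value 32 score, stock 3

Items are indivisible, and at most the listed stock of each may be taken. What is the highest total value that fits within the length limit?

80 score

Top feasible selections:
- 2×textile + 1×figurine: length 18, value 80
- 2×figurine: length 16, value 60
Best: 80 score.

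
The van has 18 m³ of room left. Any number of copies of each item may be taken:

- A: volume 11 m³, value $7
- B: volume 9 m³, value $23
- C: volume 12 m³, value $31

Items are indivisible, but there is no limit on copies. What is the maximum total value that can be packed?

Best value-per-unit is C at 31/12; filling with it alone gives 1×31 = 31.
Optimal mix: 2×B → volume 18, value 46.

$46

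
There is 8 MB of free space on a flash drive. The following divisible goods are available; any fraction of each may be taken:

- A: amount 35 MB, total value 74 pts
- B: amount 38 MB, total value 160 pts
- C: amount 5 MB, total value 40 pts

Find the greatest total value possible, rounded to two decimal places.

Take in order of value per unit:
- C (40/5 per unit): all 5 → value 40, running total 40.00
- B (160/38 per unit): 3 of 38 → value 3×160/38 = 12.6316, running total 52.63
Total 52.63.

52.63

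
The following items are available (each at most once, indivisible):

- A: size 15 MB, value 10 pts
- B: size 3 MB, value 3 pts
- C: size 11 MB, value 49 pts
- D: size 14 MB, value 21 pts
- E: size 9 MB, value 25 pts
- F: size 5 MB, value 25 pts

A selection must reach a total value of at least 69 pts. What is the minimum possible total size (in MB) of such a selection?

Subsets with value ≥ 69, sorted by total size:
- C+F: size 16, value 74
- B+C+F: size 19, value 77
- C+E: size 20, value 74
- B+C+E: size 23, value 77
Minimum size: 16 MB.

16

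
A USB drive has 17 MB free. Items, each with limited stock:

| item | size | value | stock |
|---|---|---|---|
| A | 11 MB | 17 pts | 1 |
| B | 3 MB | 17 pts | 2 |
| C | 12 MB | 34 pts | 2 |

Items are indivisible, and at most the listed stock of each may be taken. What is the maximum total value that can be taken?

51 pts

Best selections within size 17 and stock limits:
- 1×B + 1×C: size 15, value 51
- 1×A + 2×B: size 17, value 51
Best: 51 pts.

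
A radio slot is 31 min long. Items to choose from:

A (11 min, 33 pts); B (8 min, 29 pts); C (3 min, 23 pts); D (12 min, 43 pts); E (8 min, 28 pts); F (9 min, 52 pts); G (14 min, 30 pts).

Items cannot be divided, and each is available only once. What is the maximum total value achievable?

Check high-value combinations within 31 min:
- A+B+C+F: duration 11+8+3+9=31, value 33+29+23+52=137
- A+C+E+F: duration 11+3+8+9=31, value 33+23+28+52=136
- B+C+E+F: duration 8+3+8+9=28, value 29+23+28+52=132
- B+D+F: duration 8+12+9=29, value 29+43+52=124
- D+E+F: duration 12+8+9=29, value 43+28+52=123
Best: 137 pts.

137 pts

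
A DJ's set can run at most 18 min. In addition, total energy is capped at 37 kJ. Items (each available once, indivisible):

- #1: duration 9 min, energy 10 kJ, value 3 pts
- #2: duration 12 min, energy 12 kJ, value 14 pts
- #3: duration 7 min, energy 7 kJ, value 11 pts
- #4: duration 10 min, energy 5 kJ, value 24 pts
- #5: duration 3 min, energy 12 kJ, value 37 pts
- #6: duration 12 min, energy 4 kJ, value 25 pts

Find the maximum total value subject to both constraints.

Feasible sets respecting both limits:
- #5+#6: duration 15, energy 16, value 62
- #4+#5: duration 13, energy 17, value 61
- #2+#5: duration 15, energy 24, value 51
- #3+#5: duration 10, energy 19, value 48
Best: 62 pts.

62 pts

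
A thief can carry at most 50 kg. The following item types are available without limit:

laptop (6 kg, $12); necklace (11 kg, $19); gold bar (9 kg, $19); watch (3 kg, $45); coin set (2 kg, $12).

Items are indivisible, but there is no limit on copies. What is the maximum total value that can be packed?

$732

Best value-per-unit is watch at 45/3; filling with it alone gives 16×45 = 720.
Optimal mix: 16×watch + 1×coin set → weight 50, value 732.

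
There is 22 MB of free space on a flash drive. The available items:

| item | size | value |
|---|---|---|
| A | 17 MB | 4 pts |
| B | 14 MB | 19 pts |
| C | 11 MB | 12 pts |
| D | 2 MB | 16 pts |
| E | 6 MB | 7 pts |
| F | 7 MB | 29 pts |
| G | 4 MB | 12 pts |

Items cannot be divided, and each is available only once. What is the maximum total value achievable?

This is a 0/1 knapsack; check combinations near the capacity.
- D+E+F+G: size 2+6+7+4=19, value 16+7+29+12=64
- D+F+G: size 2+7+4=13, value 16+29+12=57
- C+D+F: size 11+2+7=20, value 12+16+29=57
- C+F+G: size 11+7+4=22, value 12+29+12=53
Best: 64 pts.

64 pts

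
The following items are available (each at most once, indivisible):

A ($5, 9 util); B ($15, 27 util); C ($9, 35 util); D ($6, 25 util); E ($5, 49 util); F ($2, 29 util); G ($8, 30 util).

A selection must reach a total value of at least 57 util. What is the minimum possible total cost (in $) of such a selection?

7

Subsets with value ≥ 57, sorted by total cost:
- E+F: cost 7, value 78
- F+G: cost 10, value 59
- A+E: cost 10, value 58
- D+E: cost 11, value 74
Minimum cost: 7 $.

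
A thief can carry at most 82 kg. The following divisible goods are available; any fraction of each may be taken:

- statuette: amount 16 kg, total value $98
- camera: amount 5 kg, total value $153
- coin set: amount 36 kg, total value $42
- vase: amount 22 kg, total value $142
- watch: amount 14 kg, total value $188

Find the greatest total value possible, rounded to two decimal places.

Take in order of value per unit:
- camera (153/5 per unit): all 5 → value 153, running total 153.00
- watch (188/14 per unit): all 14 → value 188, running total 341.00
- vase (142/22 per unit): all 22 → value 142, running total 483.00
- statuette (98/16 per unit): all 16 → value 98, running total 581.00
- coin set (42/36 per unit): 25 of 36 → value 25×42/36 = 29.1667, running total 610.17
Total 610.17.

610.17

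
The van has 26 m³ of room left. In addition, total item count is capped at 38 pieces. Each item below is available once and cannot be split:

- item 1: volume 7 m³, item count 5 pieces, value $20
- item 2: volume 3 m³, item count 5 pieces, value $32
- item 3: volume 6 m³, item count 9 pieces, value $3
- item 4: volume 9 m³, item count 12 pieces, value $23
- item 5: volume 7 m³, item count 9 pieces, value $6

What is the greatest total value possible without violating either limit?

Feasible sets respecting both limits:
- item 1+item 2+item 4+item 5: volume 26, item count 31, value 81
- item 1+item 2+item 3+item 4: volume 25, item count 31, value 78
- item 1+item 2+item 4: volume 19, item count 22, value 75
- item 2+item 3+item 4+item 5: volume 25, item count 35, value 64
Best: $81.

$81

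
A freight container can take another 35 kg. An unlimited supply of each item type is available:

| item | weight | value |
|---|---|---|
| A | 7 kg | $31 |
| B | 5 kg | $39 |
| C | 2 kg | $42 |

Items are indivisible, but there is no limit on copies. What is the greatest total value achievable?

Best value-per-unit is C at 42/2, and filling with it alone uses weight 17×2=34. No mix of the others beats 17×42 = 714.

$714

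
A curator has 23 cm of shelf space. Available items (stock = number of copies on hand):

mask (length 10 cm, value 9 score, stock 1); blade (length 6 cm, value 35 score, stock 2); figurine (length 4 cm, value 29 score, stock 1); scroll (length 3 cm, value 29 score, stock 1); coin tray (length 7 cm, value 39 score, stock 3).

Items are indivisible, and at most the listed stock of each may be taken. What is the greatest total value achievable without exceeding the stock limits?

142 score

Top feasible selections:
- 1×blade + 1×scroll + 2×coin tray: length 23, value 142
- 2×blade + 1×scroll + 1×coin tray: length 22, value 138
- 2×blade + 1×figurine + 1×coin tray: length 23, value 138
- 1×figurine + 1×scroll + 2×coin tray: length 21, value 136
Best: 142 score.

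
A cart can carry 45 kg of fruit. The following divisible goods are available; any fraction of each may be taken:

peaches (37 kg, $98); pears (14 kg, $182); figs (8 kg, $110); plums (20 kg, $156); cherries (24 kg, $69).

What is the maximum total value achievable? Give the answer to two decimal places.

Take in order of value per unit:
- figs (110/8 per unit): all 8 → value 110, running total 110.00
- pears (182/14 per unit): all 14 → value 182, running total 292.00
- plums (156/20 per unit): all 20 → value 156, running total 448.00
- cherries (69/24 per unit): 3 of 24 → value 3×69/24 = 8.6250, running total 456.63
Total 456.63.

456.63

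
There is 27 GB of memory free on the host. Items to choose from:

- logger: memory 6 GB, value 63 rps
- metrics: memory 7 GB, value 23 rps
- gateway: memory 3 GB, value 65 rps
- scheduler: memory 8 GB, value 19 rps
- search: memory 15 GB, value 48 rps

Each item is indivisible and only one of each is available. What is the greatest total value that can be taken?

176 rps

Check high-value combinations within 27 GB:
- logger+gateway+search: memory 6+3+15=24, value 63+65+48=176
- logger+metrics+gateway+scheduler: memory 6+7+3+8=24, value 63+23+65+19=170
- logger+metrics+gateway: memory 6+7+3=16, value 63+23+65=151
- logger+gateway+scheduler: memory 6+3+8=17, value 63+65+19=147
Best: 176 rps.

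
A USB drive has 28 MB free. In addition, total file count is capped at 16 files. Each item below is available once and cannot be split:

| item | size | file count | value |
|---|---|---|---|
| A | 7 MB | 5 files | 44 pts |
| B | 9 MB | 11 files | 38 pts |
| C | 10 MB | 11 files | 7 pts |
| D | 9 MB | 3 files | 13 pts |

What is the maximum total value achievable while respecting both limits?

82 pts

Feasible sets respecting both limits:
- A+B: size 16, file count 16, value 82
- A+D: size 16, file count 8, value 57
- A+C: size 17, file count 16, value 51
Best: 82 pts.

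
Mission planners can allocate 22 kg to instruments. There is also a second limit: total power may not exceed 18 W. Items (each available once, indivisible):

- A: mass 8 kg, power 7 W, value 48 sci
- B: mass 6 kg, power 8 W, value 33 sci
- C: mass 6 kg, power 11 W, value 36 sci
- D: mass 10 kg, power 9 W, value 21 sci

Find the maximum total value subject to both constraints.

Feasible sets respecting both limits:
- A+C: mass 14, power 18, value 84
- A+B: mass 14, power 15, value 81
- A+D: mass 18, power 16, value 69
- B+D: mass 16, power 17, value 54
Best: 84 sci.

84 sci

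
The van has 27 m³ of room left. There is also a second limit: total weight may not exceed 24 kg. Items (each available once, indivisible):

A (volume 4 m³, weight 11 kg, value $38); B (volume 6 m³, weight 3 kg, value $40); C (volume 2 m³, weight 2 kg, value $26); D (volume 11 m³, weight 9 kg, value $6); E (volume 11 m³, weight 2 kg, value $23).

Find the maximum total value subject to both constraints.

$127

Feasible sets respecting both limits:
- A+B+C+E: volume 23, weight 18, value 127
- A+B+C: volume 12, weight 16, value 104
- A+B+E: volume 21, weight 16, value 101
- B+C+E: volume 19, weight 7, value 89
Best: $127.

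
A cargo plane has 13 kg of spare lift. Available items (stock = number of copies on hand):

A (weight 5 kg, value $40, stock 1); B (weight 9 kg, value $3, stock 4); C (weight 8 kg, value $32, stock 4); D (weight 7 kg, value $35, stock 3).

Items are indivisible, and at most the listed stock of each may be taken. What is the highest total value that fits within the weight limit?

$75

Best selections within weight 13 and stock limits:
- 1×A + 1×D: weight 12, value 75
- 1×A + 1×C: weight 13, value 72
- 1×A: weight 5, value 40
Best: $75.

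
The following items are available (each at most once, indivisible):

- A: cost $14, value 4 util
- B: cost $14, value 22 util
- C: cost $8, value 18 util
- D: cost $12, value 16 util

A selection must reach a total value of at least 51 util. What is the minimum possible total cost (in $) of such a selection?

34

Subsets with value ≥ 51, sorted by total cost:
- B+C+D: cost 34, value 56
- A+B+C+D: cost 48, value 60
Minimum cost: 34 $.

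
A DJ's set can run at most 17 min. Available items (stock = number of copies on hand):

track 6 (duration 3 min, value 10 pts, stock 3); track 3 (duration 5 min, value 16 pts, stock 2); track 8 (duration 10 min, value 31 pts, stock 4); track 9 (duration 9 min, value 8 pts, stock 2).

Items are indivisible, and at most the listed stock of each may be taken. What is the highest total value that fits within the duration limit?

52 pts

Top feasible selections:
- 2×track 6 + 2×track 3: duration 16, value 52
- 2×track 6 + 1×track 8: duration 16, value 51
- 1×track 3 + 1×track 8: duration 15, value 47
- 3×track 6 + 1×track 3: duration 14, value 46
Best: 52 pts.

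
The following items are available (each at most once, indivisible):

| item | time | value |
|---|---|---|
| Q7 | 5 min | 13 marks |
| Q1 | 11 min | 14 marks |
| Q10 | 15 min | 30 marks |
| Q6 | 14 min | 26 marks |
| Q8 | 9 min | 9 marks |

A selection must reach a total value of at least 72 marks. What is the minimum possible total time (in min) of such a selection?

43

Subsets with value ≥ 72, sorted by total time:
- Q7+Q10+Q6+Q8: time 43, value 78
- Q7+Q1+Q10+Q6: time 45, value 83
Minimum time: 43 min.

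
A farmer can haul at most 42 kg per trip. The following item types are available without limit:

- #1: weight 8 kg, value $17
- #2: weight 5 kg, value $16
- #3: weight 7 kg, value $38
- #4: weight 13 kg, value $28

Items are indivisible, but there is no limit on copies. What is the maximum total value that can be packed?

Best value-per-unit is #3 at 38/7, and filling with it alone uses weight 6×7=42. No mix of the others beats 6×38 = 228.

$228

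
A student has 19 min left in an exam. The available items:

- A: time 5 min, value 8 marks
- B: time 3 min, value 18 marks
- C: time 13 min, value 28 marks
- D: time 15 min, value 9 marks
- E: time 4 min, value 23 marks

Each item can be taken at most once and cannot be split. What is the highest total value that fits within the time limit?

Check high-value combinations within 19 min:
- C+E: time 13+4=17, value 28+23=51
- A+B+E: time 5+3+4=12, value 8+18+23=49
- B+C: time 3+13=16, value 18+28=46
Best: 51 marks.

51 marks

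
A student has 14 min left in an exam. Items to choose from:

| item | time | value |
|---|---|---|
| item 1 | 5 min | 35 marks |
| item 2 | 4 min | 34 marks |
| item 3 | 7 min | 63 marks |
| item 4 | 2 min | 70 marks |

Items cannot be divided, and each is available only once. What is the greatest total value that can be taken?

168 marks

This is a 0/1 knapsack; check combinations near the capacity.
- item 1+item 3+item 4: time 5+7+2=14, value 35+63+70=168
- item 2+item 3+item 4: time 4+7+2=13, value 34+63+70=167
- item 1+item 2+item 4: time 5+4+2=11, value 35+34+70=139
- item 3+item 4: time 7+2=9, value 63+70=133
Best: 168 marks.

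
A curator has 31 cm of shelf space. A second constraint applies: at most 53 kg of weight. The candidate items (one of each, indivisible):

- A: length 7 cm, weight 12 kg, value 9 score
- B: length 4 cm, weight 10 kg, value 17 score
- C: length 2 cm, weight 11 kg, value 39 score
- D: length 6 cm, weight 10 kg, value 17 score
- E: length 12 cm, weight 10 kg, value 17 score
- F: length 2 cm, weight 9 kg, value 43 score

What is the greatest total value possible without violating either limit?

133 score

Feasible sets respecting both limits:
- B+C+D+E+F: length 26, weight 50, value 133
- A+B+C+D+F: length 21, weight 52, value 125
- A+B+C+E+F: length 27, weight 52, value 125
Best: 133 score.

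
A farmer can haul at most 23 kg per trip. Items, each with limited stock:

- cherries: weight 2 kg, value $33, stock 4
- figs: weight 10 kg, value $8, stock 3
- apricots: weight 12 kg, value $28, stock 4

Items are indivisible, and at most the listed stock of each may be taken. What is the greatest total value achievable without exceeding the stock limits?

Top feasible selections:
- 4×cherries + 1×apricots: weight 20, value 160
- 4×cherries + 1×figs: weight 18, value 140
- 4×cherries: weight 8, value 132
Best: $160.

$160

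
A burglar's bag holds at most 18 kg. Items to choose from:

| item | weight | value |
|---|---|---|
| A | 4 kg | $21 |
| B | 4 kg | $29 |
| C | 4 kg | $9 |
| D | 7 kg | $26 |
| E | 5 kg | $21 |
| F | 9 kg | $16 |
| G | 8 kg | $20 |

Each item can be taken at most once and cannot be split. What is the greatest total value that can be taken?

This is a 0/1 knapsack; check combinations near the capacity.
- A+B+C+E: weight 4+4+4+5=17, value 21+29+9+21=80
- A+B+D: weight 4+4+7=15, value 21+29+26=76
- B+D+E: weight 4+7+5=16, value 29+26+21=76
- A+B+E: weight 4+4+5=13, value 21+29+21=71
Best: $80.

$80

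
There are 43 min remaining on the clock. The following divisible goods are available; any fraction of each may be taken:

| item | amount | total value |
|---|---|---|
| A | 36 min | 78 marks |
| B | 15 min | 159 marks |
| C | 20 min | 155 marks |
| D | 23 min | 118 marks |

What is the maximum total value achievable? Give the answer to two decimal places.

Take in order of value per unit:
- B (159/15 per unit): all 15 → value 159, running total 159.00
- C (155/20 per unit): all 20 → value 155, running total 314.00
- D (118/23 per unit): 8 of 23 → value 8×118/23 = 41.0435, running total 355.04
Total 355.04.

355.04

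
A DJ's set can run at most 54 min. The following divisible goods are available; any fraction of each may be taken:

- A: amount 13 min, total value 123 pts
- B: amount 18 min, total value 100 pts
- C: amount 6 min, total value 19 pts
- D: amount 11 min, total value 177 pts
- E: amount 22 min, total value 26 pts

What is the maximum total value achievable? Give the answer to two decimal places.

426.09

Take in order of value per unit:
- D (177/11 per unit): all 11 → value 177, running total 177.00
- A (123/13 per unit): all 13 → value 123, running total 300.00
- B (100/18 per unit): all 18 → value 100, running total 400.00
- C (19/6 per unit): all 6 → value 19, running total 419.00
- E (26/22 per unit): 6 of 22 → value 6×26/22 = 7.0909, running total 426.09
Total 426.09.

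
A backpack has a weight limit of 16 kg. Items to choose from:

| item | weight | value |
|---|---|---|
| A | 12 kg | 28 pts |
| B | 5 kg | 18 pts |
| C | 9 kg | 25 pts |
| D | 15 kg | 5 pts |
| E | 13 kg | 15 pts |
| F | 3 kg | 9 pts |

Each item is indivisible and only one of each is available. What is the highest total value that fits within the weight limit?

Check high-value combinations within 16 kg:
- B+C: weight 5+9=14, value 18+25=43
- A+F: weight 12+3=15, value 28+9=37
- C+F: weight 9+3=12, value 25+9=34
- A: weight 12, value 28
Best: 43 pts.

43 pts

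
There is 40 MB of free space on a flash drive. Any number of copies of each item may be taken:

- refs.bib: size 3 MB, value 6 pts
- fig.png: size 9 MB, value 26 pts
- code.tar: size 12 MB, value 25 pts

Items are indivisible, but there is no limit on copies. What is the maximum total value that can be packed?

110 pts

Best value-per-unit is fig.png at 26/9; filling with it alone gives 4×26 = 104.
Optimal mix: 1×refs.bib + 4×fig.png → size 39, value 110.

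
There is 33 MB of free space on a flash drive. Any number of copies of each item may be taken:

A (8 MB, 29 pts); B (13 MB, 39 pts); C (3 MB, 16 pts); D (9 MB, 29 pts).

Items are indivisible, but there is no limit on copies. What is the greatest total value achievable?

Best value-per-unit is C at 16/3, and filling with it alone uses size 11×3=33. No mix of the others beats 11×16 = 176.

176 pts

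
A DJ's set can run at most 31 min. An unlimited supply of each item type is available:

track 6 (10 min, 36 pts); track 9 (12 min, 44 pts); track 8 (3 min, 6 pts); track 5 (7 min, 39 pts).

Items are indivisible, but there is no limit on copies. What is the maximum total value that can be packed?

162 pts

Best value-per-unit is track 5 at 39/7; filling with it alone gives 4×39 = 156.
Optimal mix: 1×track 8 + 4×track 5 → duration 31, value 162.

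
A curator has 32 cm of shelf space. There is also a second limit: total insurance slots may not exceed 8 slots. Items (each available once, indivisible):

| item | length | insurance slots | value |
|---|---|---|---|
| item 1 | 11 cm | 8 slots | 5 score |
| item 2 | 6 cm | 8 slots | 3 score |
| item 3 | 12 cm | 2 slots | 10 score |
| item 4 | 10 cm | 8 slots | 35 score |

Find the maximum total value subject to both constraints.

Feasible sets respecting both limits:
- item 4: length 10, insurance slots 8, value 35
- item 3: length 12, insurance slots 2, value 10
- item 1: length 11, insurance slots 8, value 5
Best: 35 score.

35 score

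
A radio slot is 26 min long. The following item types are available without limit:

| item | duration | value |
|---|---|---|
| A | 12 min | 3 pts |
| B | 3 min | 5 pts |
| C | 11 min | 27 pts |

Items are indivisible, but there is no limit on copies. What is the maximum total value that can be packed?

Best value-per-unit is C at 27/11; filling with it alone gives 2×27 = 54.
Optimal mix: 1×B + 2×C → duration 25, value 59.

59 pts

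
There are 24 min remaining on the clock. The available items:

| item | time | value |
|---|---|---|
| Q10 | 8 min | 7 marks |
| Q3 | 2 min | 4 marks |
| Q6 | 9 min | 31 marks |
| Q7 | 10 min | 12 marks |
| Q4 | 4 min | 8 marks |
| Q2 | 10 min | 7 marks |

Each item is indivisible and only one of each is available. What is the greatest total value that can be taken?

This is a 0/1 knapsack; check combinations near the capacity.
- Q6+Q7+Q4: time 9+10+4=23, value 31+12+8=51
- Q10+Q3+Q6+Q4: time 8+2+9+4=23, value 7+4+31+8=50
- Q3+Q6+Q7: time 2+9+10=21, value 4+31+12=47
- Q10+Q6+Q4: time 8+9+4=21, value 7+31+8=46
- Q6+Q4+Q2: time 9+4+10=23, value 31+8+7=46
Best: 51 marks.

51 marks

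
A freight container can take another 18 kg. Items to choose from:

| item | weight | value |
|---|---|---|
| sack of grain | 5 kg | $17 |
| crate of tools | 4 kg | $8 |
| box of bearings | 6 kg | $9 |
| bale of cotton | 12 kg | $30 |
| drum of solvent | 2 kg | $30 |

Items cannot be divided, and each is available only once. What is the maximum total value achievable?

Check high-value combinations within 18 kg:
- crate of tools+bale of cotton+drum of solvent: weight 4+12+2=18, value 8+30+30=68
- sack of grain+crate of tools+box of bearings+drum of solvent: weight 5+4+6+2=17, value 17+8+9+30=64
- bale of cotton+drum of solvent: weight 12+2=14, value 30+30=60
- sack of grain+box of bearings+drum of solvent: weight 5+6+2=13, value 17+9+30=56
- sack of grain+crate of tools+drum of solvent: weight 5+4+2=11, value 17+8+30=55
Best: $68.

$68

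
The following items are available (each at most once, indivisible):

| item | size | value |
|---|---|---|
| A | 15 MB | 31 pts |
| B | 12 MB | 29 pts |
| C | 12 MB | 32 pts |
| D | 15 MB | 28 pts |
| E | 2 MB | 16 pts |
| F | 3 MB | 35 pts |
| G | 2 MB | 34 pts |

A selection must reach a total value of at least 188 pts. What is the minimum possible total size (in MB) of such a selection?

59

Subsets with value ≥ 188, sorted by total size:
- A+B+C+D+F+G: size 59, value 189
- A+B+C+D+E+F+G: size 61, value 205
Minimum size: 59 MB.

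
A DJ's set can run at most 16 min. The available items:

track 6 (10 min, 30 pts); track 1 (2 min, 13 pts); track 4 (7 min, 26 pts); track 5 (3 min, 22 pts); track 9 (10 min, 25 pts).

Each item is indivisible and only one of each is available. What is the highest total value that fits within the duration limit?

Check high-value combinations within 16 min:
- track 6+track 1+track 5: duration 10+2+3=15, value 30+13+22=65
- track 1+track 4+track 5: duration 2+7+3=12, value 13+26+22=61
- track 1+track 5+track 9: duration 2+3+10=15, value 13+22+25=60
Best: 65 pts.

65 pts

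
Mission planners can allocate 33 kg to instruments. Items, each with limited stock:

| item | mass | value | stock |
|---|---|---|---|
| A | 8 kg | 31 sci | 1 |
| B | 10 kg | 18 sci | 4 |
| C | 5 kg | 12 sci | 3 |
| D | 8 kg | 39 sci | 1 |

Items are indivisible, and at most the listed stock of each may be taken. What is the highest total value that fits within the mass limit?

Top feasible selections:
- 1×A + 3×C + 1×D: mass 31, value 106
- 1×A + 1×B + 1×C + 1×D: mass 31, value 100
Best: 106 sci.

106 sci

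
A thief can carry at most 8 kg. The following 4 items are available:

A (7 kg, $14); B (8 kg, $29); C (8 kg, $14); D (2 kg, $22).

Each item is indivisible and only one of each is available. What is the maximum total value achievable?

$29

This is a 0/1 knapsack; check combinations near the capacity.
- B: weight 8, value 29
- D: weight 2, value 22
- A: weight 7, value 14
- C: weight 8, value 14
Best: $29.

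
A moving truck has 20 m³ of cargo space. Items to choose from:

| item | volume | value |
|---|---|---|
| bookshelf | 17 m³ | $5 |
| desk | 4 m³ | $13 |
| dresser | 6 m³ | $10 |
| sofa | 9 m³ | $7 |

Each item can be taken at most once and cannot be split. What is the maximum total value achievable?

This is a 0/1 knapsack; check combinations near the capacity.
- desk+dresser+sofa: volume 4+6+9=19, value 13+10+7=30
- desk+dresser: volume 4+6=10, value 13+10=23
- desk+sofa: volume 4+9=13, value 13+7=20
Best: $30.

$30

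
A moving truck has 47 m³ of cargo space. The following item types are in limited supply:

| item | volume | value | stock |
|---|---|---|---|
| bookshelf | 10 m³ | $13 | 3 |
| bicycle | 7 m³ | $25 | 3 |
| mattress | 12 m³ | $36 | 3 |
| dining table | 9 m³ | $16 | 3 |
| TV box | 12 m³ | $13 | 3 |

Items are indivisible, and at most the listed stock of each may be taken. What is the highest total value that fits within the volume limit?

$147

Best selections within volume 47 and stock limits:
- 3×bicycle + 2×mattress: volume 45, value 147
- 2×bicycle + 2×mattress + 1×dining table: volume 47, value 138
- 1×bicycle + 3×mattress: volume 43, value 133
Best: $147.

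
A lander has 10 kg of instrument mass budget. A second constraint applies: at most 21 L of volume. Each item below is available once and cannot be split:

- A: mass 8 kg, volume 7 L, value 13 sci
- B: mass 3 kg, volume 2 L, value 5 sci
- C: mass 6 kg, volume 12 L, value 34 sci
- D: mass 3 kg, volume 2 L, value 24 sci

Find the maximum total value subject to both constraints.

Feasible sets respecting both limits:
- C+D: mass 9, volume 14, value 58
- B+C: mass 9, volume 14, value 39
- C: mass 6, volume 12, value 34
Best: 58 sci.

58 sci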